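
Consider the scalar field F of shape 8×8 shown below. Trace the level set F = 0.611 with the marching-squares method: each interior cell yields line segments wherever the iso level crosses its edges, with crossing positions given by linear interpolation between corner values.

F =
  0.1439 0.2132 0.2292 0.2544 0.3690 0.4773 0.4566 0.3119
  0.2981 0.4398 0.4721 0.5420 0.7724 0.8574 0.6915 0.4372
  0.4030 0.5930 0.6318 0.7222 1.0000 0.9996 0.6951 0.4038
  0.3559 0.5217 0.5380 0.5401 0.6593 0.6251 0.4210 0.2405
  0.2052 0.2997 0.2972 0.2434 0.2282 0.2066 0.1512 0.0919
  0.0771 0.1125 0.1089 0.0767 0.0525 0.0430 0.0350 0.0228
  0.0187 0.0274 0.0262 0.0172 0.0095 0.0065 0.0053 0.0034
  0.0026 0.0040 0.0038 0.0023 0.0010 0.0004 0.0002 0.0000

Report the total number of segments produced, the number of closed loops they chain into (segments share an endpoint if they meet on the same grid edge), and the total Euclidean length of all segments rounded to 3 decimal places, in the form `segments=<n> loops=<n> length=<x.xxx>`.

cell (0,3): code 0100 → (0.600,4.000)–(1.000,3.299)
cell (0,4): code 1100 → (0.352,5.000)–(0.600,4.000)
cell (0,5): code 1100 → (0.657,6.000)–(0.352,5.000)
cell (0,6): code 1000 → (1.000,6.317)–(0.657,6.000)
cell (1,1): code 0100 → (1.870,2.000)–(2.000,1.464)
cell (1,2): code 1100 → (1.383,3.000)–(1.870,2.000)
cell (1,3): code 1110 → (1.000,3.299)–(1.383,3.000)
cell (1,6): code 1001 → (2.000,6.289)–(1.000,6.317)
cell (2,1): code 0010 → (2.000,1.464)–(2.222,2.000)
cell (2,2): code 0011 → (2.222,2.000)–(2.611,3.000)
cell (2,3): code 0111 → (2.611,3.000)–(3.000,3.595)
cell (2,5): code 1011 → (3.000,5.069)–(2.307,6.000)
cell (2,6): code 0001 → (2.307,6.000)–(2.000,6.289)
cell (3,3): code 0010 → (3.000,3.595)–(3.112,4.000)
cell (3,4): code 0011 → (3.112,4.000)–(3.034,5.000)
cell (3,5): code 0001 → (3.034,5.000)–(3.000,5.069)
total: 16 segments, chained into 1 closed loop(s), length Σ = 11.945889

segments=16 loops=1 length=11.946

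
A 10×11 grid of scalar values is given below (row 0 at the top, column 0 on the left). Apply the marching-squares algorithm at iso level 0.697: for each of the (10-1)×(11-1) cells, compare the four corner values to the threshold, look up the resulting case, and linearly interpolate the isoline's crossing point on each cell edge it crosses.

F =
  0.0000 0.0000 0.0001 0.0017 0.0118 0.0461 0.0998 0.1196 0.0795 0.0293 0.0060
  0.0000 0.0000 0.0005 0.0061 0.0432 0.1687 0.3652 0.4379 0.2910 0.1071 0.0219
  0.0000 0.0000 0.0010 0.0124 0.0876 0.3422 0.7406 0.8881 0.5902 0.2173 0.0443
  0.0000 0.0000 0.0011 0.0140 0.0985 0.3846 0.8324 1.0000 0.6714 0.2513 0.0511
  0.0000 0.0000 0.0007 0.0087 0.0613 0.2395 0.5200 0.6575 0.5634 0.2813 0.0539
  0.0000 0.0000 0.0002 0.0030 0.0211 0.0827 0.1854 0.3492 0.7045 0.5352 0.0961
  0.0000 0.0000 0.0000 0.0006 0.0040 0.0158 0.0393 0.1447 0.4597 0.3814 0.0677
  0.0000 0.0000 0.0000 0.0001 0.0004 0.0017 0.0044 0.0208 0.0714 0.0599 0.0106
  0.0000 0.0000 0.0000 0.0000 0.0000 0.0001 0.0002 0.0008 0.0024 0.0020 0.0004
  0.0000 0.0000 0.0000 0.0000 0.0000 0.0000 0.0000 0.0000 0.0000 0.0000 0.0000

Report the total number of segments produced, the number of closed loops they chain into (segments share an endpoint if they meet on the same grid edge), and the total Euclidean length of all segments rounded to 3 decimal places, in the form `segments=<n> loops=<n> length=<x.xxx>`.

cell (1,5): code 0100 → (1.884,6.000)–(2.000,5.891)
cell (1,6): code 1100 → (1.576,7.000)–(1.884,6.000)
cell (1,7): code 1000 → (2.000,7.641)–(1.576,7.000)
cell (2,5): code 0110 → (2.000,5.891)–(3.000,5.698)
cell (2,7): code 1001 → (3.000,7.922)–(2.000,7.641)
cell (3,5): code 0010 → (3.000,5.698)–(3.433,6.000)
cell (3,6): code 0011 → (3.433,6.000)–(3.885,7.000)
cell (3,7): code 0001 → (3.885,7.000)–(3.000,7.922)
cell (4,7): code 0100 → (4.947,8.000)–(5.000,7.979)
cell (4,8): code 1000 → (5.000,8.044)–(4.947,8.000)
cell (5,7): code 0010 → (5.000,7.979)–(5.031,8.000)
cell (5,8): code 0001 → (5.031,8.000)–(5.000,8.044)
total: 12 segments, chained into 2 closed loop(s), length Σ = 7.153186

segments=12 loops=2 length=7.153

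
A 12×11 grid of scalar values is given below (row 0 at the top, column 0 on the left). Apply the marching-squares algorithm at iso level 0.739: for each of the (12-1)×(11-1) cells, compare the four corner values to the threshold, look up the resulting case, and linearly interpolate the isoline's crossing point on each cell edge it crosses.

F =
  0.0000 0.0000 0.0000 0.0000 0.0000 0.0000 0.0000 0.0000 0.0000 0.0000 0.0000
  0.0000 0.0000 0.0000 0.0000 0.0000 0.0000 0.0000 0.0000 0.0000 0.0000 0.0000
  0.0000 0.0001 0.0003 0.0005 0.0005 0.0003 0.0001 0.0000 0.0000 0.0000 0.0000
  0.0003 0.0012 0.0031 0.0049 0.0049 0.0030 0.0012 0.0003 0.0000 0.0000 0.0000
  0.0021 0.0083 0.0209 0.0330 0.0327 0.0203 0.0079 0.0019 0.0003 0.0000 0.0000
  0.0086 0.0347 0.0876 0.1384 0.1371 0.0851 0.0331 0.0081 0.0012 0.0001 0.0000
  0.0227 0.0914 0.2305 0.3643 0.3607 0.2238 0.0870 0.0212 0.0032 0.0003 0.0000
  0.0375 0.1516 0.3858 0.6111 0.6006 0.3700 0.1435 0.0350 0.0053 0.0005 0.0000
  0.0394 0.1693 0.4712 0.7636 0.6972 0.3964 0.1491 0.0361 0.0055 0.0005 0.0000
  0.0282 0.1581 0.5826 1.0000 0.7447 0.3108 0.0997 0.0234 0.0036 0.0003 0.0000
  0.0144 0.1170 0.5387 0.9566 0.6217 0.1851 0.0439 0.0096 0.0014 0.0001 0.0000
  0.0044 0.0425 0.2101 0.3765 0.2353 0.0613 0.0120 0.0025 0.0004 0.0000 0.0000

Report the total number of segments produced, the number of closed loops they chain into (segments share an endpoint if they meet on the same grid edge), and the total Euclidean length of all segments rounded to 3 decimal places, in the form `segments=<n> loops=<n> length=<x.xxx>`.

cell (7,2): code 0100 → (7.839,3.000)–(8.000,2.916)
cell (7,3): code 1000 → (8.000,3.370)–(7.839,3.000)
cell (8,2): code 0110 → (8.000,2.916)–(9.000,2.375)
cell (8,3): code 1101 → (8.880,4.000)–(8.000,3.370)
cell (8,4): code 1000 → (9.000,4.013)–(8.880,4.000)
cell (9,2): code 0110 → (9.000,2.375)–(10.000,2.479)
cell (9,3): code 1011 → (10.000,3.650)–(9.046,4.000)
cell (9,4): code 0001 → (9.046,4.000)–(9.000,4.013)
cell (10,2): code 0010 → (10.000,2.479)–(10.375,3.000)
cell (10,3): code 0001 → (10.375,3.000)–(10.000,3.650)
total: 10 segments, chained into 1 closed loop(s), length Σ = 6.387314

segments=10 loops=1 length=6.387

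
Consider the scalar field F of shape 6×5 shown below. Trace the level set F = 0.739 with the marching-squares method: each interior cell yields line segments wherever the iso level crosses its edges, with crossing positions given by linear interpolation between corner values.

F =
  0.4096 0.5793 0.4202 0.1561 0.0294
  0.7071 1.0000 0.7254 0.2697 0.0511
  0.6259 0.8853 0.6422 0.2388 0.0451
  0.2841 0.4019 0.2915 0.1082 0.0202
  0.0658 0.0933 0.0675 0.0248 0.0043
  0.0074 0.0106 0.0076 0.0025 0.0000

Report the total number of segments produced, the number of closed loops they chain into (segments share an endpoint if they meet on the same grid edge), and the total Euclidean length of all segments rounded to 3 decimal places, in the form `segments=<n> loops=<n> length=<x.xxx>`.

segments=6 loops=1 length=5.646

cell (0,0): code 0100 → (0.380,1.000)–(1.000,0.109)
cell (0,1): code 1000 → (1.000,1.950)–(0.380,1.000)
cell (1,0): code 0110 → (1.000,0.109)–(2.000,0.436)
cell (1,1): code 1001 → (2.000,1.602)–(1.000,1.950)
cell (2,0): code 0010 → (2.000,0.436)–(2.303,1.000)
cell (2,1): code 0001 → (2.303,1.000)–(2.000,1.602)
total: 6 segments, chained into 1 closed loop(s), length Σ = 5.645682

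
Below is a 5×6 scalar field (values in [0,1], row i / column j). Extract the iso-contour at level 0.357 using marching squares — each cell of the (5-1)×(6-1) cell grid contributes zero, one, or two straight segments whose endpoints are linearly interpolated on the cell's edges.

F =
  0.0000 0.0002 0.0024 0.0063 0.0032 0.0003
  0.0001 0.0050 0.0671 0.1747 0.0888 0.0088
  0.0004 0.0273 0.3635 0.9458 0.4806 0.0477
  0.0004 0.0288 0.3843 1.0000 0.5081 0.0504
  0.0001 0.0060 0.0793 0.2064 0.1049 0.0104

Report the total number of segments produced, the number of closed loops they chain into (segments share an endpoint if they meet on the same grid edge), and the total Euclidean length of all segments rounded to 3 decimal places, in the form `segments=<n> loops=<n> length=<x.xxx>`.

segments=10 loops=1 length=7.739

cell (1,1): code 0100 → (1.978,2.000)–(2.000,1.981)
cell (1,2): code 1100 → (1.236,3.000)–(1.978,2.000)
cell (1,3): code 1100 → (1.685,4.000)–(1.236,3.000)
cell (1,4): code 1000 → (2.000,4.286)–(1.685,4.000)
cell (2,1): code 0110 → (2.000,1.981)–(3.000,1.923)
cell (2,4): code 1001 → (3.000,4.330)–(2.000,4.286)
cell (3,1): code 0010 → (3.000,1.923)–(3.090,2.000)
cell (3,2): code 0011 → (3.090,2.000)–(3.810,3.000)
cell (3,3): code 0011 → (3.810,3.000)–(3.375,4.000)
cell (3,4): code 0001 → (3.375,4.000)–(3.000,4.330)
total: 10 segments, chained into 1 closed loop(s), length Σ = 7.738915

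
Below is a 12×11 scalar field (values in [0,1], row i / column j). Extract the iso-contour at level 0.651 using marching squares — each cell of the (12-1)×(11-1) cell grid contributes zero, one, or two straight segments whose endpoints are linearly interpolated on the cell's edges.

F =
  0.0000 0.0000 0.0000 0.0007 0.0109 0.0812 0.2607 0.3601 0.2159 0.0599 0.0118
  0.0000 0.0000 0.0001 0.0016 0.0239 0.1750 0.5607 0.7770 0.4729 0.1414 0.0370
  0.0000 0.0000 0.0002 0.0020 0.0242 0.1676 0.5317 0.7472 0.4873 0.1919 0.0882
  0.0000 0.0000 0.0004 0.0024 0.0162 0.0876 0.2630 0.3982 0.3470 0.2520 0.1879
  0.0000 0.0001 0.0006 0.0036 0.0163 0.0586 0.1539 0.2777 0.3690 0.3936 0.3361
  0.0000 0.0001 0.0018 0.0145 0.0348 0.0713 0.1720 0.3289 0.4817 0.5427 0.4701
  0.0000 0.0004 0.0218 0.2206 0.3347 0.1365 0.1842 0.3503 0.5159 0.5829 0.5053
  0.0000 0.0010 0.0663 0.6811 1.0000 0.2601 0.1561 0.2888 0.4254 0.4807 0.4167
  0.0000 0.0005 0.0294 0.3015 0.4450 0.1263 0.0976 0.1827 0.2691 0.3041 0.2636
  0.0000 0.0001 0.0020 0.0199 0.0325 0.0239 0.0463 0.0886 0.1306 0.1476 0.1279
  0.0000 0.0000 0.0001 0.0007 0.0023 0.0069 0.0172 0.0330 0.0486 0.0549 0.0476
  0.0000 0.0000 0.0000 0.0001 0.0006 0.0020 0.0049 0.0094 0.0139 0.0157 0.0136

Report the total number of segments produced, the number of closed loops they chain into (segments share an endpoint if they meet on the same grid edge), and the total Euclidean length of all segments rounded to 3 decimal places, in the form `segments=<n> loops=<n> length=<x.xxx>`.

segments=12 loops=2 length=8.073

cell (0,6): code 0100 → (0.698,7.000)–(1.000,6.417)
cell (0,7): code 1000 → (1.000,7.414)–(0.698,7.000)
cell (1,6): code 0110 → (1.000,6.417)–(2.000,6.554)
cell (1,7): code 1001 → (2.000,7.370)–(1.000,7.414)
cell (2,6): code 0010 → (2.000,6.554)–(2.276,7.000)
cell (2,7): code 0001 → (2.276,7.000)–(2.000,7.370)
cell (6,2): code 0100 → (6.935,3.000)–(7.000,2.951)
cell (6,3): code 1100 → (6.475,4.000)–(6.935,3.000)
cell (6,4): code 1000 → (7.000,4.472)–(6.475,4.000)
cell (7,2): code 0010 → (7.000,2.951)–(7.079,3.000)
cell (7,3): code 0011 → (7.079,3.000)–(7.629,4.000)
cell (7,4): code 0001 → (7.629,4.000)–(7.000,4.472)
total: 12 segments, chained into 2 closed loop(s), length Σ = 8.073296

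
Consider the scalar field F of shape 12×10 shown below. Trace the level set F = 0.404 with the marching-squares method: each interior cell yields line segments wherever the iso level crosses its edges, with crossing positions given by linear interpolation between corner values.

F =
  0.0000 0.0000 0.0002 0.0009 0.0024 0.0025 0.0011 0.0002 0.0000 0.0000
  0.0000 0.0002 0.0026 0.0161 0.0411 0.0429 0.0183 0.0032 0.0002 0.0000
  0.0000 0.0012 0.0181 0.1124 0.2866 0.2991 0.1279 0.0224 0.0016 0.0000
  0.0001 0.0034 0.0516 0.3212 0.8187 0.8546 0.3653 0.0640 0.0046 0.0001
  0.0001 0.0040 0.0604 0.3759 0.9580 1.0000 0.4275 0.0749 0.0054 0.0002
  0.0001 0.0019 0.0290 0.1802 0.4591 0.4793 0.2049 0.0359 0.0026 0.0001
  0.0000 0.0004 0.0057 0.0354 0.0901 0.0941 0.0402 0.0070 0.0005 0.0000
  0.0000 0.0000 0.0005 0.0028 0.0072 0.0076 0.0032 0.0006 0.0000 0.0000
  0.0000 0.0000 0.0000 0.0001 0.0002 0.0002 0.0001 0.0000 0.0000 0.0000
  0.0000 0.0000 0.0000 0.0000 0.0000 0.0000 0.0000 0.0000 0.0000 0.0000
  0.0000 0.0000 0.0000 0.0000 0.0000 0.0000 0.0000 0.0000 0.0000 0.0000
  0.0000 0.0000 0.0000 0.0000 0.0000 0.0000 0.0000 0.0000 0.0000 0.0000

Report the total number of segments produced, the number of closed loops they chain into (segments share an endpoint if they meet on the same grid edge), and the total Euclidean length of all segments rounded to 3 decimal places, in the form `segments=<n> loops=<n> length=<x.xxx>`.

segments=12 loops=1 length=9.501

cell (2,3): code 0100 → (2.221,4.000)–(3.000,3.166)
cell (2,4): code 1100 → (2.189,5.000)–(2.221,4.000)
cell (2,5): code 1000 → (3.000,5.921)–(2.189,5.000)
cell (3,3): code 0110 → (3.000,3.166)–(4.000,3.048)
cell (3,5): code 1101 → (3.622,6.000)–(3.000,5.921)
cell (3,6): code 1000 → (4.000,6.067)–(3.622,6.000)
cell (4,3): code 0110 → (4.000,3.048)–(5.000,3.802)
cell (4,5): code 1011 → (5.000,5.274)–(4.106,6.000)
cell (4,6): code 0001 → (4.106,6.000)–(4.000,6.067)
cell (5,3): code 0010 → (5.000,3.802)–(5.149,4.000)
cell (5,4): code 0011 → (5.149,4.000)–(5.195,5.000)
cell (5,5): code 0001 → (5.195,5.000)–(5.000,5.274)
total: 12 segments, chained into 1 closed loop(s), length Σ = 9.501388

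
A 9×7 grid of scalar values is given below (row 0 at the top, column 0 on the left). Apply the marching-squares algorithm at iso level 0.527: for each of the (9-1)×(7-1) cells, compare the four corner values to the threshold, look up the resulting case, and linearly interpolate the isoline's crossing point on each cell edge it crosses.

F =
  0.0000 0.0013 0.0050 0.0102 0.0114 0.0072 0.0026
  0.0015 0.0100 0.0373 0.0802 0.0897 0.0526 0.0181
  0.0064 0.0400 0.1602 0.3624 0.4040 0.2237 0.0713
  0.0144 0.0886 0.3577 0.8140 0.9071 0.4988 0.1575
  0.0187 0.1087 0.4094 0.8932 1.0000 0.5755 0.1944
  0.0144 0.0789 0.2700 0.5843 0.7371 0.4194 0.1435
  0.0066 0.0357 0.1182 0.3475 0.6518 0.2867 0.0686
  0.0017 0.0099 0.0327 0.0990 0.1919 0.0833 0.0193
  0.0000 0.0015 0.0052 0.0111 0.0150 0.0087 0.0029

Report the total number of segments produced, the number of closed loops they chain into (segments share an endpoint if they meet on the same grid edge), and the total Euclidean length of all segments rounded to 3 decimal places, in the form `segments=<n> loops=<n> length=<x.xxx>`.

cell (2,2): code 0100 → (2.364,3.000)–(3.000,2.371)
cell (2,3): code 1100 → (2.244,4.000)–(2.364,3.000)
cell (2,4): code 1000 → (3.000,4.931)–(2.244,4.000)
cell (3,2): code 0110 → (3.000,2.371)–(4.000,2.243)
cell (3,4): code 1101 → (3.368,5.000)–(3.000,4.931)
cell (3,5): code 1000 → (4.000,5.127)–(3.368,5.000)
cell (4,2): code 0110 → (4.000,2.243)–(5.000,2.818)
cell (4,4): code 1011 → (5.000,4.661)–(4.311,5.000)
cell (4,5): code 0001 → (4.311,5.000)–(4.000,5.127)
cell (5,2): code 0010 → (5.000,2.818)–(5.242,3.000)
cell (5,3): code 0111 → (5.242,3.000)–(6.000,3.590)
cell (5,4): code 1001 → (6.000,4.342)–(5.000,4.661)
cell (6,3): code 0010 → (6.000,3.590)–(6.271,4.000)
cell (6,4): code 0001 → (6.271,4.000)–(6.000,4.342)
total: 14 segments, chained into 1 closed loop(s), length Σ = 10.626087

segments=14 loops=1 length=10.626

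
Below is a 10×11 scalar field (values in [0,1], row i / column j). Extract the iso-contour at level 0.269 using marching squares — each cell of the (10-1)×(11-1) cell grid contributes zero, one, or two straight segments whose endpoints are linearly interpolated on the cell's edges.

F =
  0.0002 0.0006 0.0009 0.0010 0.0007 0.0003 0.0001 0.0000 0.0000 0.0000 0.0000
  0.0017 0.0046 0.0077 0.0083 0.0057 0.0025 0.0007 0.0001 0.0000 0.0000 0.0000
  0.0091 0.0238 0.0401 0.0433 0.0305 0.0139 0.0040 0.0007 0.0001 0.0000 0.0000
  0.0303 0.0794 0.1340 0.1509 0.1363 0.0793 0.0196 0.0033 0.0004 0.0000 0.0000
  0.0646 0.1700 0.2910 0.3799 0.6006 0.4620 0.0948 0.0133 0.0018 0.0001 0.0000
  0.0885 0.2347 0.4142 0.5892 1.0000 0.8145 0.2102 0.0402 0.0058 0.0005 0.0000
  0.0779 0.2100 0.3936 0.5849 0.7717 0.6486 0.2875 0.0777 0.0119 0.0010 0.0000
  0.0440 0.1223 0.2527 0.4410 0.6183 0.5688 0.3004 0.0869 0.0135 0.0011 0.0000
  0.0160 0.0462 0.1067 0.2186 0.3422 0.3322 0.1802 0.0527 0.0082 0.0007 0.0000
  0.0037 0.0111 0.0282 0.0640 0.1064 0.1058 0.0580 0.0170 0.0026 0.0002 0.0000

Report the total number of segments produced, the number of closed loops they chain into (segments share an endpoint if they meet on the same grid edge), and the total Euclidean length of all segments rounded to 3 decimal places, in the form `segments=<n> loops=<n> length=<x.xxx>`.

cell (3,1): code 0100 → (3.860,2.000)–(4.000,1.818)
cell (3,2): code 1100 → (3.516,3.000)–(3.860,2.000)
cell (3,3): code 1100 → (3.286,4.000)–(3.516,3.000)
cell (3,4): code 1100 → (3.496,5.000)–(3.286,4.000)
cell (3,5): code 1000 → (4.000,5.526)–(3.496,5.000)
cell (4,1): code 0110 → (4.000,1.818)–(5.000,1.191)
cell (4,5): code 1001 → (5.000,5.903)–(4.000,5.526)
cell (5,1): code 0110 → (5.000,1.191)–(6.000,1.321)
cell (5,5): code 1101 → (5.761,6.000)–(5.000,5.903)
cell (5,6): code 1000 → (6.000,6.088)–(5.761,6.000)
cell (6,1): code 0010 → (6.000,1.321)–(6.884,2.000)
cell (6,2): code 0111 → (6.884,2.000)–(7.000,2.087)
cell (6,6): code 1001 → (7.000,6.147)–(6.000,6.088)
cell (7,2): code 0010 → (7.000,2.087)–(7.773,3.000)
cell (7,3): code 0111 → (7.773,3.000)–(8.000,3.408)
cell (7,5): code 1011 → (8.000,5.416)–(7.261,6.000)
cell (7,6): code 0001 → (7.261,6.000)–(7.000,6.147)
cell (8,3): code 0010 → (8.000,3.408)–(8.310,4.000)
cell (8,4): code 0011 → (8.310,4.000)–(8.279,5.000)
cell (8,5): code 0001 → (8.279,5.000)–(8.000,5.416)
total: 20 segments, chained into 1 closed loop(s), length Σ = 15.678772

segments=20 loops=1 length=15.679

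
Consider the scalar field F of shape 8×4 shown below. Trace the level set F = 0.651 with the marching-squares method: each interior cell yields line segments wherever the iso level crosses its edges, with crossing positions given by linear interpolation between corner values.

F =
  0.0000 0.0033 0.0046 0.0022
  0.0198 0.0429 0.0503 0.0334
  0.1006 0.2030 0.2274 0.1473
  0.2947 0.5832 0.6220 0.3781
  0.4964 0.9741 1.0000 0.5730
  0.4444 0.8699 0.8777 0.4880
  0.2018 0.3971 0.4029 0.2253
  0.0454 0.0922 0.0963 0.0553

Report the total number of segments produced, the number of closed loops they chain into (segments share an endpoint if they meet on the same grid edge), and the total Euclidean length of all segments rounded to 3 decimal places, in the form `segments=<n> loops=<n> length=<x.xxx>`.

segments=8 loops=1 length=7.791

cell (3,0): code 0100 → (3.173,1.000)–(4.000,0.324)
cell (3,1): code 1100 → (3.077,2.000)–(3.173,1.000)
cell (3,2): code 1000 → (4.000,2.817)–(3.077,2.000)
cell (4,0): code 0110 → (4.000,0.324)–(5.000,0.486)
cell (4,2): code 1001 → (5.000,2.582)–(4.000,2.817)
cell (5,0): code 0010 → (5.000,0.486)–(5.463,1.000)
cell (5,1): code 0011 → (5.463,1.000)–(5.477,2.000)
cell (5,2): code 0001 → (5.477,2.000)–(5.000,2.582)
total: 8 segments, chained into 1 closed loop(s), length Σ = 7.790963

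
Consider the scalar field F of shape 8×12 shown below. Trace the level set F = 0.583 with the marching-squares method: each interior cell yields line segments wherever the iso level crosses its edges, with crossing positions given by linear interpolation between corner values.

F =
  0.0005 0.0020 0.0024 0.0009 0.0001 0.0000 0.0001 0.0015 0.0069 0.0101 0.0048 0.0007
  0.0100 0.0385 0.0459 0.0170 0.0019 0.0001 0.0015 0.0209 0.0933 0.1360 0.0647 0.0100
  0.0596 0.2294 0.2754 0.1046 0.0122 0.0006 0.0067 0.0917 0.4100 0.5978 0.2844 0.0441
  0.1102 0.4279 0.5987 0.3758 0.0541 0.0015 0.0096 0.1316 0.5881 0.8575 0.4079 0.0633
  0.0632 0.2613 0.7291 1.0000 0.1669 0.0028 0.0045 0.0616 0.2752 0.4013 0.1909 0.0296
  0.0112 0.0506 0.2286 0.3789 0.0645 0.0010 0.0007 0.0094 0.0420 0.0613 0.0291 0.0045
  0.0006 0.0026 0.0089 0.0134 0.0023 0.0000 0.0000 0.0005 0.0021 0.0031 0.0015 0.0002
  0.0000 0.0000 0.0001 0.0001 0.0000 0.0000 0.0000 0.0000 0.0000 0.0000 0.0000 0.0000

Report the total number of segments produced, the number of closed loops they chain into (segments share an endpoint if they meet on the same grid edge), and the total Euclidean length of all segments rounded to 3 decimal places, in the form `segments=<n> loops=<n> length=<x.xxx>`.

cell (1,8): code 0100 → (1.968,9.000)–(2.000,8.921)
cell (1,9): code 1000 → (2.000,9.047)–(1.968,9.000)
cell (2,1): code 0100 → (2.951,2.000)–(3.000,1.908)
cell (2,2): code 1000 → (3.000,2.070)–(2.951,2.000)
cell (2,7): code 0100 → (2.971,8.000)–(3.000,7.989)
cell (2,8): code 1110 → (2.000,8.921)–(2.971,8.000)
cell (2,9): code 1001 → (3.000,9.611)–(2.000,9.047)
cell (3,1): code 0110 → (3.000,1.908)–(4.000,1.688)
cell (3,2): code 1101 → (3.332,3.000)–(3.000,2.070)
cell (3,3): code 1000 → (4.000,3.501)–(3.332,3.000)
cell (3,7): code 0010 → (3.000,7.989)–(3.016,8.000)
cell (3,8): code 0011 → (3.016,8.000)–(3.602,9.000)
cell (3,9): code 0001 → (3.602,9.000)–(3.000,9.611)
cell (4,1): code 0010 → (4.000,1.688)–(4.292,2.000)
cell (4,2): code 0011 → (4.292,2.000)–(4.671,3.000)
cell (4,3): code 0001 → (4.671,3.000)–(4.000,3.501)
total: 16 segments, chained into 2 closed loop(s), length Σ = 10.064919

segments=16 loops=2 length=10.065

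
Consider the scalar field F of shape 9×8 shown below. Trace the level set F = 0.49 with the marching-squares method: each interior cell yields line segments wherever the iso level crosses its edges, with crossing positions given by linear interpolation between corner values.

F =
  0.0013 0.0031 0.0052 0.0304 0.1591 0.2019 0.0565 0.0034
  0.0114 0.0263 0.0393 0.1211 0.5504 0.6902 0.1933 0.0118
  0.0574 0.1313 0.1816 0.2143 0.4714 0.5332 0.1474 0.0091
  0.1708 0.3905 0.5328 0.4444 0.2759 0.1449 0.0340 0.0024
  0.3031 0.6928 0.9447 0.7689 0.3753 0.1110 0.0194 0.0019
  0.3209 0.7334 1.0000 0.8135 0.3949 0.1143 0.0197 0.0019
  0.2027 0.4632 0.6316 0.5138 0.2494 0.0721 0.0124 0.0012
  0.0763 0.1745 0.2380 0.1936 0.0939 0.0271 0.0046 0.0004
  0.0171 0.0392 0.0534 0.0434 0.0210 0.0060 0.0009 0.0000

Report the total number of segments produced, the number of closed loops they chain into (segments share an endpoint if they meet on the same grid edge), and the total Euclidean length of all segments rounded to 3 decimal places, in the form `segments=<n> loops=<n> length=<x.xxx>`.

segments=22 loops=2 length=15.528

cell (0,3): code 0100 → (0.846,4.000)–(1.000,3.859)
cell (0,4): code 1100 → (0.590,5.000)–(0.846,4.000)
cell (0,5): code 1000 → (1.000,5.403)–(0.590,5.000)
cell (1,3): code 0010 → (1.000,3.859)–(1.765,4.000)
cell (1,4): code 0111 → (1.765,4.000)–(2.000,4.301)
cell (1,5): code 1001 → (2.000,5.112)–(1.000,5.403)
cell (2,1): code 0100 → (2.878,2.000)–(3.000,1.699)
cell (2,2): code 1000 → (3.000,2.484)–(2.878,2.000)
cell (2,4): code 0010 → (2.000,4.301)–(2.111,5.000)
cell (2,5): code 0001 → (2.111,5.000)–(2.000,5.112)
cell (3,0): code 0100 → (3.329,1.000)–(4.000,0.480)
cell (3,1): code 1110 → (3.000,1.699)–(3.329,1.000)
cell (3,2): code 1101 → (3.141,3.000)–(3.000,2.484)
cell (3,3): code 1000 → (4.000,3.709)–(3.141,3.000)
cell (4,0): code 0110 → (4.000,0.480)–(5.000,0.410)
cell (4,3): code 1001 → (5.000,3.773)–(4.000,3.709)
cell (5,0): code 0010 → (5.000,0.410)–(5.901,1.000)
cell (5,1): code 0111 → (5.901,1.000)–(6.000,1.159)
cell (5,3): code 1001 → (6.000,3.090)–(5.000,3.773)
cell (6,1): code 0010 → (6.000,1.159)–(6.360,2.000)
cell (6,2): code 0011 → (6.360,2.000)–(6.074,3.000)
cell (6,3): code 0001 → (6.074,3.000)–(6.000,3.090)
total: 22 segments, chained into 2 closed loop(s), length Σ = 15.527683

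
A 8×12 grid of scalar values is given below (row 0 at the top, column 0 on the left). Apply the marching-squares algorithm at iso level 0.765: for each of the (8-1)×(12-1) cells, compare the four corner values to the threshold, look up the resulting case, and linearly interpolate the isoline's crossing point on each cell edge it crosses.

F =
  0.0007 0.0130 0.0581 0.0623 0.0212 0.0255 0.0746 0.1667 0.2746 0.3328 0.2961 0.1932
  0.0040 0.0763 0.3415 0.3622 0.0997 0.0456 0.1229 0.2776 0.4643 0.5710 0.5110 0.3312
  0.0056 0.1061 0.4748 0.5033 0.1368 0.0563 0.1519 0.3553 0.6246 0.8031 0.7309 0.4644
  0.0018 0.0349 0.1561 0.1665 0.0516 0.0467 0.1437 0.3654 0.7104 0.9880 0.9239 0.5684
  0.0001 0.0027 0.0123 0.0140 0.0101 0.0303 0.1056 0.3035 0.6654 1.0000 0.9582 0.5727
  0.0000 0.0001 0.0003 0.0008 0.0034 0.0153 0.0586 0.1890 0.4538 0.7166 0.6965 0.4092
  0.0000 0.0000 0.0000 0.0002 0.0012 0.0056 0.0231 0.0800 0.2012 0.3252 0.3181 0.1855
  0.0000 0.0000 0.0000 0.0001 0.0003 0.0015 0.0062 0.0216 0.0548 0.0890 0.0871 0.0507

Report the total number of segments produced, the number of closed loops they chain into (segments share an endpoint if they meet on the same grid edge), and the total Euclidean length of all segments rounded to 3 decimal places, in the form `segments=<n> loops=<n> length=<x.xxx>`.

segments=10 loops=1 length=8.414

cell (1,8): code 0100 → (1.836,9.000)–(2.000,8.787)
cell (1,9): code 1000 → (2.000,9.528)–(1.836,9.000)
cell (2,8): code 0110 → (2.000,8.787)–(3.000,8.197)
cell (2,9): code 1101 → (2.177,10.000)–(2.000,9.528)
cell (2,10): code 1000 → (3.000,10.447)–(2.177,10.000)
cell (3,8): code 0110 → (3.000,8.197)–(4.000,8.298)
cell (3,10): code 1001 → (4.000,10.501)–(3.000,10.447)
cell (4,8): code 0010 → (4.000,8.298)–(4.829,9.000)
cell (4,9): code 0011 → (4.829,9.000)–(4.738,10.000)
cell (4,10): code 0001 → (4.738,10.000)–(4.000,10.501)
total: 10 segments, chained into 1 closed loop(s), length Σ = 8.413660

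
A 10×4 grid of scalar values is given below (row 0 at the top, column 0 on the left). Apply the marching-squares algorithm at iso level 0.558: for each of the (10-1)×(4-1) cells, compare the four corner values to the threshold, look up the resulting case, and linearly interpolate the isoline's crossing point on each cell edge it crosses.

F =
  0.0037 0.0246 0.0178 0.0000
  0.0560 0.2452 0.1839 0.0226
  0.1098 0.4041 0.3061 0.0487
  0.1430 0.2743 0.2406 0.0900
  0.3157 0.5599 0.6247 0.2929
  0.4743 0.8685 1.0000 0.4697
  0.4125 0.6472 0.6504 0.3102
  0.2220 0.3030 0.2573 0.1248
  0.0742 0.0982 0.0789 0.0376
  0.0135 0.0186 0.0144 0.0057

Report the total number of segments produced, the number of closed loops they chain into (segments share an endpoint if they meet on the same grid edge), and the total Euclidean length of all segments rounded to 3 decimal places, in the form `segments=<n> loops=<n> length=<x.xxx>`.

cell (3,0): code 0100 → (3.993,1.000)–(4.000,0.992)
cell (3,1): code 1100 → (3.826,2.000)–(3.993,1.000)
cell (3,2): code 1000 → (4.000,2.201)–(3.826,2.000)
cell (4,0): code 0110 → (4.000,0.992)–(5.000,0.212)
cell (4,2): code 1001 → (5.000,2.833)–(4.000,2.201)
cell (5,0): code 0110 → (5.000,0.212)–(6.000,0.620)
cell (5,2): code 1001 → (6.000,2.272)–(5.000,2.833)
cell (6,0): code 0010 → (6.000,0.620)–(6.259,1.000)
cell (6,1): code 0011 → (6.259,1.000)–(6.235,2.000)
cell (6,2): code 0001 → (6.235,2.000)–(6.000,2.272)
total: 10 segments, chained into 1 closed loop(s), length Σ = 7.787528

segments=10 loops=1 length=7.788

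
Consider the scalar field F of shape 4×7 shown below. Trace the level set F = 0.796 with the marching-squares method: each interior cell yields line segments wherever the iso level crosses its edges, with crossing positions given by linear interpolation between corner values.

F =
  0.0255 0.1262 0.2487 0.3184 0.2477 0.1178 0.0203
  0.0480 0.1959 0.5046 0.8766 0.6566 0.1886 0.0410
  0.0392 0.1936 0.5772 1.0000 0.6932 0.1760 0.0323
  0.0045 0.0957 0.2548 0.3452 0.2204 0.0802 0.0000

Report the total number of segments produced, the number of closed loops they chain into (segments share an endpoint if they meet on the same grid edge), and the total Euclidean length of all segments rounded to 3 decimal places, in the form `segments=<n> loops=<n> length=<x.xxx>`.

segments=6 loops=1 length=4.041

cell (0,2): code 0100 → (0.856,3.000)–(1.000,2.783)
cell (0,3): code 1000 → (1.000,3.366)–(0.856,3.000)
cell (1,2): code 0110 → (1.000,2.783)–(2.000,2.518)
cell (1,3): code 1001 → (2.000,3.665)–(1.000,3.366)
cell (2,2): code 0010 → (2.000,2.518)–(2.312,3.000)
cell (2,3): code 0001 → (2.312,3.000)–(2.000,3.665)
total: 6 segments, chained into 1 closed loop(s), length Σ = 4.041147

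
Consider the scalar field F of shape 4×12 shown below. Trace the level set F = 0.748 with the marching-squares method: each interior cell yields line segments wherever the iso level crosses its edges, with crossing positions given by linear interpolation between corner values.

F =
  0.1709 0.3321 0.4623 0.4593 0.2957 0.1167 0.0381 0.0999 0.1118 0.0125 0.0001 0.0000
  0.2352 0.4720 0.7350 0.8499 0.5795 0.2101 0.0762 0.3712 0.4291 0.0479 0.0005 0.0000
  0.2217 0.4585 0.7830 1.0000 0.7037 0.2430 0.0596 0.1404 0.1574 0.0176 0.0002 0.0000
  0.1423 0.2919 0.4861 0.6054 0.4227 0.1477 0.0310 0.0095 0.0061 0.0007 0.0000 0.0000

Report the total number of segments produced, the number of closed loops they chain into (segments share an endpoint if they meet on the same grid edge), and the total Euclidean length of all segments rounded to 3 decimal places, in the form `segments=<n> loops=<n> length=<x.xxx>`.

segments=8 loops=1 length=5.871

cell (0,2): code 0100 → (0.739,3.000)–(1.000,2.113)
cell (0,3): code 1000 → (1.000,3.377)–(0.739,3.000)
cell (1,1): code 0100 → (1.271,2.000)–(2.000,1.892)
cell (1,2): code 1110 → (1.000,2.113)–(1.271,2.000)
cell (1,3): code 1001 → (2.000,3.850)–(1.000,3.377)
cell (2,1): code 0010 → (2.000,1.892)–(2.118,2.000)
cell (2,2): code 0011 → (2.118,2.000)–(2.639,3.000)
cell (2,3): code 0001 → (2.639,3.000)–(2.000,3.850)
total: 8 segments, chained into 1 closed loop(s), length Σ = 5.870691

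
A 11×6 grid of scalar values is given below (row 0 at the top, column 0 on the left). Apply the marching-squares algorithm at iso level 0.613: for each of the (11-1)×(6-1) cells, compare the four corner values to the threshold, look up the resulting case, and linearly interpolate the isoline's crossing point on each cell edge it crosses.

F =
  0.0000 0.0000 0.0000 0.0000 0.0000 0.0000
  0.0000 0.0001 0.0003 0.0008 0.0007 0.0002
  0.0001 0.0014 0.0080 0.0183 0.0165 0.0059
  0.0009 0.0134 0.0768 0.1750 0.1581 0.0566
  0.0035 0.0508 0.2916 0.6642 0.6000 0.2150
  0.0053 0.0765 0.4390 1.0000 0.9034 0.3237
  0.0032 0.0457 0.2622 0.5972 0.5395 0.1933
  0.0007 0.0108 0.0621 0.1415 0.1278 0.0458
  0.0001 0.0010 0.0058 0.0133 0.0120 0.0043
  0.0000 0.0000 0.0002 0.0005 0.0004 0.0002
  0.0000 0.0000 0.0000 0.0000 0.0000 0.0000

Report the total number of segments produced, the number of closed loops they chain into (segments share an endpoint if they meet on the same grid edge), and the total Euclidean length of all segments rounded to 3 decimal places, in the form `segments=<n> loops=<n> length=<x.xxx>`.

segments=8 loops=1 length=6.545

cell (3,2): code 0100 → (3.895,3.000)–(4.000,2.863)
cell (3,3): code 1000 → (4.000,3.798)–(3.895,3.000)
cell (4,2): code 0110 → (4.000,2.863)–(5.000,2.310)
cell (4,3): code 1101 → (4.043,4.000)–(4.000,3.798)
cell (4,4): code 1000 → (5.000,4.501)–(4.043,4.000)
cell (5,2): code 0010 → (5.000,2.310)–(5.961,3.000)
cell (5,3): code 0011 → (5.961,3.000)–(5.798,4.000)
cell (5,4): code 0001 → (5.798,4.000)–(5.000,4.501)
total: 8 segments, chained into 1 closed loop(s), length Σ = 6.544977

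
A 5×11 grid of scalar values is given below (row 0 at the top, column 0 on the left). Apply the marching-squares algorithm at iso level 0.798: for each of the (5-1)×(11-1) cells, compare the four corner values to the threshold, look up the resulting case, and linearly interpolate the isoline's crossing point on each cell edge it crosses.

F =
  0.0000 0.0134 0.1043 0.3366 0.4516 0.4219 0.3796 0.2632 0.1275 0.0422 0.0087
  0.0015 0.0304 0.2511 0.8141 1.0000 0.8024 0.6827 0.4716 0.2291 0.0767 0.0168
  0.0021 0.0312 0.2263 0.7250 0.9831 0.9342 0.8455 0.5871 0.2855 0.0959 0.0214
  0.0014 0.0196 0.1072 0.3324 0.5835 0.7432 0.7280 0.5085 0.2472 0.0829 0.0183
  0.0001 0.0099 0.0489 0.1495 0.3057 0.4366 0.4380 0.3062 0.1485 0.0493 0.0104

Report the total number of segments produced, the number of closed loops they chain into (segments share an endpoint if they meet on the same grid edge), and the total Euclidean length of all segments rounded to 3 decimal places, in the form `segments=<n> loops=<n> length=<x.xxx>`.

segments=12 loops=1 length=8.164

cell (0,2): code 0100 → (0.966,3.000)–(1.000,2.971)
cell (0,3): code 1100 → (0.632,4.000)–(0.966,3.000)
cell (0,4): code 1100 → (0.988,5.000)–(0.632,4.000)
cell (0,5): code 1000 → (1.000,5.037)–(0.988,5.000)
cell (1,2): code 0010 → (1.000,2.971)–(1.181,3.000)
cell (1,3): code 0111 → (1.181,3.000)–(2.000,3.283)
cell (1,5): code 1101 → (1.708,6.000)–(1.000,5.037)
cell (1,6): code 1000 → (2.000,6.184)–(1.708,6.000)
cell (2,3): code 0010 → (2.000,3.283)–(2.463,4.000)
cell (2,4): code 0011 → (2.463,4.000)–(2.713,5.000)
cell (2,5): code 0011 → (2.713,5.000)–(2.404,6.000)
cell (2,6): code 0001 → (2.404,6.000)–(2.000,6.184)
total: 12 segments, chained into 1 closed loop(s), length Σ = 8.164305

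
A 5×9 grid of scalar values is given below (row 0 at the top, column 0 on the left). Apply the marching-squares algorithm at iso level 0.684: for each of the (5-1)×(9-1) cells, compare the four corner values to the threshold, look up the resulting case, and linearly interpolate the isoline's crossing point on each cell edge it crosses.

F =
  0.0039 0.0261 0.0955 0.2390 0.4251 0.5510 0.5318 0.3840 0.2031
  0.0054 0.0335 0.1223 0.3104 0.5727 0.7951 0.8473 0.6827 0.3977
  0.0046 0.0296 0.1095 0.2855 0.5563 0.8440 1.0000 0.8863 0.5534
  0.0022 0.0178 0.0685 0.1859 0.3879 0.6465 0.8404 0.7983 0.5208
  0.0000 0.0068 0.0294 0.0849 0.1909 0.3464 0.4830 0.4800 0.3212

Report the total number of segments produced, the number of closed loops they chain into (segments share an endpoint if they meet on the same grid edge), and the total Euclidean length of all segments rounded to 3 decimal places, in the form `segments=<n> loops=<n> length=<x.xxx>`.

cell (0,4): code 0100 → (0.545,5.000)–(1.000,4.500)
cell (0,5): code 1100 → (0.482,6.000)–(0.545,5.000)
cell (0,6): code 1000 → (1.000,6.992)–(0.482,6.000)
cell (1,4): code 0110 → (1.000,4.500)–(2.000,4.444)
cell (1,6): code 1101 → (1.006,7.000)–(1.000,6.992)
cell (1,7): code 1000 → (2.000,7.608)–(1.006,7.000)
cell (2,4): code 0010 → (2.000,4.444)–(2.810,5.000)
cell (2,5): code 0111 → (2.810,5.000)–(3.000,5.193)
cell (2,7): code 1001 → (3.000,7.412)–(2.000,7.608)
cell (3,5): code 0010 → (3.000,5.193)–(3.438,6.000)
cell (3,6): code 0011 → (3.438,6.000)–(3.359,7.000)
cell (3,7): code 0001 → (3.359,7.000)–(3.000,7.412)
total: 12 segments, chained into 1 closed loop(s), length Σ = 9.713064

segments=12 loops=1 length=9.713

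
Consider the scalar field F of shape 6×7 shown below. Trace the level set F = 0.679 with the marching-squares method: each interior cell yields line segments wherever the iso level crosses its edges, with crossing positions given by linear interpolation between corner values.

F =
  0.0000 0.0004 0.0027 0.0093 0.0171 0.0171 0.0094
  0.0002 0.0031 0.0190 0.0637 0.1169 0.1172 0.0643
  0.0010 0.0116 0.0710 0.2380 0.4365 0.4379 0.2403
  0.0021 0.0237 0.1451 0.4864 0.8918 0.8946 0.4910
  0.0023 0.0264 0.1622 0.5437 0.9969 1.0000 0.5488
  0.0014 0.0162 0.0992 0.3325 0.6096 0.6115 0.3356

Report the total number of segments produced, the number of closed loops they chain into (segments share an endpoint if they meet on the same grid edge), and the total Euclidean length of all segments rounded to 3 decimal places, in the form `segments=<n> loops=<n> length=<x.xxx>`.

cell (2,3): code 0100 → (2.533,4.000)–(3.000,3.475)
cell (2,4): code 1100 → (2.528,5.000)–(2.533,4.000)
cell (2,5): code 1000 → (3.000,5.534)–(2.528,5.000)
cell (3,3): code 0110 → (3.000,3.475)–(4.000,3.299)
cell (3,5): code 1001 → (4.000,5.711)–(3.000,5.534)
cell (4,3): code 0010 → (4.000,3.299)–(4.821,4.000)
cell (4,4): code 0011 → (4.821,4.000)–(4.826,5.000)
cell (4,5): code 0001 → (4.826,5.000)–(4.000,5.711)
total: 8 segments, chained into 1 closed loop(s), length Σ = 7.616860

segments=8 loops=1 length=7.617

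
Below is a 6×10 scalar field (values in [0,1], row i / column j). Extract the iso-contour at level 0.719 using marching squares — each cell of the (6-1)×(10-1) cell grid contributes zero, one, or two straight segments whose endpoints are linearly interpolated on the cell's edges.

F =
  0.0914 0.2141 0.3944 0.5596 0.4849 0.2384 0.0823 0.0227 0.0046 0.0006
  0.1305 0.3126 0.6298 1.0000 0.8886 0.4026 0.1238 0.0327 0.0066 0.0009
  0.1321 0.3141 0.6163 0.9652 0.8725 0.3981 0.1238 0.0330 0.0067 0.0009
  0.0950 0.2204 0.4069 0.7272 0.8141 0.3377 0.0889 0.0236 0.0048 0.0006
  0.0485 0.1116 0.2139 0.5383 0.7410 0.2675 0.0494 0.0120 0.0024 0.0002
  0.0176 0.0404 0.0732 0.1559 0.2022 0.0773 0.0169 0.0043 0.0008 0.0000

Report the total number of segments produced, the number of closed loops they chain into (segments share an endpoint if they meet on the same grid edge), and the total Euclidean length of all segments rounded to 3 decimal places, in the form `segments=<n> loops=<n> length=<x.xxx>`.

cell (0,2): code 0100 → (0.362,3.000)–(1.000,2.241)
cell (0,3): code 1100 → (0.580,4.000)–(0.362,3.000)
cell (0,4): code 1000 → (1.000,4.349)–(0.580,4.000)
cell (1,2): code 0110 → (1.000,2.241)–(2.000,2.294)
cell (1,4): code 1001 → (2.000,4.324)–(1.000,4.349)
cell (2,2): code 0110 → (2.000,2.294)–(3.000,2.974)
cell (2,4): code 1001 → (3.000,4.200)–(2.000,4.324)
cell (3,2): code 0010 → (3.000,2.974)–(3.043,3.000)
cell (3,3): code 0111 → (3.043,3.000)–(4.000,3.891)
cell (3,4): code 1001 → (4.000,4.046)–(3.000,4.200)
cell (4,3): code 0010 → (4.000,3.891)–(4.041,4.000)
cell (4,4): code 0001 → (4.041,4.000)–(4.000,4.046)
total: 12 segments, chained into 1 closed loop(s), length Σ = 9.327401

segments=12 loops=1 length=9.327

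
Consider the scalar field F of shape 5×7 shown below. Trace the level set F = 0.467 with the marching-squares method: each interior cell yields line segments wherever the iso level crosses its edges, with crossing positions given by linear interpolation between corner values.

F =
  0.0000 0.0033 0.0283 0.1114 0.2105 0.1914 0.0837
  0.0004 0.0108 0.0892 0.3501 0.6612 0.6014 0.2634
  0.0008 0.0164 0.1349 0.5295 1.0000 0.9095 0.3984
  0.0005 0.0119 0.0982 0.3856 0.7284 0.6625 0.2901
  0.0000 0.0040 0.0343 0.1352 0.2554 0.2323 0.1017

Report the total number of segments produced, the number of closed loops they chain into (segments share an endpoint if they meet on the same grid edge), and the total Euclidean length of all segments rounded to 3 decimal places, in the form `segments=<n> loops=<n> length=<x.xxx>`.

segments=12 loops=1 length=9.291

cell (0,3): code 0100 → (0.569,4.000)–(1.000,3.376)
cell (0,4): code 1100 → (0.672,5.000)–(0.569,4.000)
cell (0,5): code 1000 → (1.000,5.398)–(0.672,5.000)
cell (1,2): code 0100 → (1.652,3.000)–(2.000,2.842)
cell (1,3): code 1110 → (1.000,3.376)–(1.652,3.000)
cell (1,5): code 1001 → (2.000,5.866)–(1.000,5.398)
cell (2,2): code 0010 → (2.000,2.842)–(2.434,3.000)
cell (2,3): code 0111 → (2.434,3.000)–(3.000,3.237)
cell (2,5): code 1001 → (3.000,5.525)–(2.000,5.866)
cell (3,3): code 0010 → (3.000,3.237)–(3.553,4.000)
cell (3,4): code 0011 → (3.553,4.000)–(3.454,5.000)
cell (3,5): code 0001 → (3.454,5.000)–(3.000,5.525)
total: 12 segments, chained into 1 closed loop(s), length Σ = 9.291369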